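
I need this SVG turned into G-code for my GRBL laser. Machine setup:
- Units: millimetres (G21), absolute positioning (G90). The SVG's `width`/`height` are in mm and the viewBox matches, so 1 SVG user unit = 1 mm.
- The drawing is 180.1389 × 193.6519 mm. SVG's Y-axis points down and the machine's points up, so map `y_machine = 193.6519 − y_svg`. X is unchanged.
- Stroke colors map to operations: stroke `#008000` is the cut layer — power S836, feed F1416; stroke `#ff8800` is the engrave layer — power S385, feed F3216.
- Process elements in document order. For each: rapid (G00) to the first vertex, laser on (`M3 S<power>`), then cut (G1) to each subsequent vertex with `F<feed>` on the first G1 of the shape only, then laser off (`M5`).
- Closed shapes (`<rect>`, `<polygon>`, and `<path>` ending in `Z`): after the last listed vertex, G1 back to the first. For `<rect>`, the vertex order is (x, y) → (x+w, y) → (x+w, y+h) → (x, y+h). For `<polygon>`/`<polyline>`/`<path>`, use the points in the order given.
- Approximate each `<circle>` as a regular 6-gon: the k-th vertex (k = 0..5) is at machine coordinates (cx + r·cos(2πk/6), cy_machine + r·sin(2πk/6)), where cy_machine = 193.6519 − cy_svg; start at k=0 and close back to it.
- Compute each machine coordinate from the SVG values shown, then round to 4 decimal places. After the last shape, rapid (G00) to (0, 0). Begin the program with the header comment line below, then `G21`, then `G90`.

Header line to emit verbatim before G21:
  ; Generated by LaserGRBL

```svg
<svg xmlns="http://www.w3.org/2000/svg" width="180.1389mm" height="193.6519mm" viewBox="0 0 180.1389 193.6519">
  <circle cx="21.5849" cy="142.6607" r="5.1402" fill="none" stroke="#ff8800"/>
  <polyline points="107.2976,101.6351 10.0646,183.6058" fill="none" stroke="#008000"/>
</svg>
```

viewBox `0 0 180.1389 193.6519` with mm width/height → 1 unit = 1 mm. Flip: y_m = 193.6519 − y_svg.

**Shape 1** — `<circle>` circle, stroke `#ff8800` → engrave (S385, F3216). Machine vertices: (26.7251,50.9912) → (24.1550,55.4427) → (19.0148,55.4427) → (16.4447,50.9912) → (19.0148,46.5397) → (24.1550,46.5397) → (26.7251,50.9912). Closed: final G1 returns to the first vertex.

**Shape 2** — `<polyline>` line segment, stroke `#008000` → cut (S836, F1416). Machine vertices: (107.2976,92.0168) → (10.0646,10.0461). Open path.

; Generated by LaserGRBL
G21
G90
G00 X26.7251 Y50.9912
M3 S385
G1 X24.1550 Y55.4427 F3216
G1 X19.0148 Y55.4427
G1 X16.4447 Y50.9912
G1 X19.0148 Y46.5397
G1 X24.1550 Y46.5397
G1 X26.7251 Y50.9912
M5
G00 X107.2976 Y92.0168
M3 S836
G1 X10.0646 Y10.0461 F1416
M5
G00 X0.0000 Y0.0000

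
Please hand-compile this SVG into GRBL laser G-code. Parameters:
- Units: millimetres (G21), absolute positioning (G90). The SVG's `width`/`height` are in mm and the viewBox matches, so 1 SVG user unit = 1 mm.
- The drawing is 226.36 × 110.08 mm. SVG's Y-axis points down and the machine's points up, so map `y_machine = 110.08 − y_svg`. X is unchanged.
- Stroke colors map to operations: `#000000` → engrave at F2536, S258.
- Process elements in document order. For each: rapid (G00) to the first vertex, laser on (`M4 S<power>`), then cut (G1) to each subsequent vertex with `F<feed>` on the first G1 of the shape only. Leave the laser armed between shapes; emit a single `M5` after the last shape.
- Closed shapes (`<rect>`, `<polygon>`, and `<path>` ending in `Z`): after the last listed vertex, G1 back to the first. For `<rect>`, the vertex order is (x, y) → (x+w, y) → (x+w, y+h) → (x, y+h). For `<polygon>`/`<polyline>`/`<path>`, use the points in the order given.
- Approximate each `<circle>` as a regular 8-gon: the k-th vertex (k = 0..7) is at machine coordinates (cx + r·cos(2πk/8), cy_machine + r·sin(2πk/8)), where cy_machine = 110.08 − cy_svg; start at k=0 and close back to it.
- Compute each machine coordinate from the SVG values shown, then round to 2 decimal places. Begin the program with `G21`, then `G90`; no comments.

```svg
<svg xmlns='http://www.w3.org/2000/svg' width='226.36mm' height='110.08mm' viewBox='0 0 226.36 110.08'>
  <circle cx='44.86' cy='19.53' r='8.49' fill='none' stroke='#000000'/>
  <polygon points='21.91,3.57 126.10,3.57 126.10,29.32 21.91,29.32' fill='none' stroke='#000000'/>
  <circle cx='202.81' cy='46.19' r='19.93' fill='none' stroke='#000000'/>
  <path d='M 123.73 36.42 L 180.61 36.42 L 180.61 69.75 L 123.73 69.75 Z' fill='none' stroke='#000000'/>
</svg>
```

G21
G90
G00 X53.35 Y90.55
M4 S258
G1 X50.86 Y96.55 F2536
G1 X44.86 Y99.04
G1 X38.86 Y96.55
G1 X36.37 Y90.55
G1 X38.86 Y84.55
G1 X44.86 Y82.06
G1 X50.86 Y84.55
G1 X53.35 Y90.55
G00 X21.91 Y106.51
M4 S258
G1 X126.10 Y106.51 F2536
G1 X126.10 Y80.76
G1 X21.91 Y80.76
G1 X21.91 Y106.51
G00 X222.74 Y63.89
M4 S258
G1 X216.90 Y77.98 F2536
G1 X202.81 Y83.82
G1 X188.72 Y77.98
G1 X182.88 Y63.89
G1 X188.72 Y49.80
G1 X202.81 Y43.96
G1 X216.90 Y49.80
G1 X222.74 Y63.89
G00 X123.73 Y73.66
M4 S258
G1 X180.61 Y73.66 F2536
G1 X180.61 Y40.33
G1 X123.73 Y40.33
G1 X123.73 Y73.66
M5

1 u = 1 mm; y_m = 110.08 − y.

[1] `<circle>` circle, #000000→engrave S258 F2536: (53.35,90.55) → (50.86,96.55) → (44.86,99.04) → (38.86,96.55) → (36.37,90.55) → (38.86,84.55) → (44.86,82.06) → (50.86,84.55) → (53.35,90.55) (closed)

[2] `<polygon>` rectangle, #000000→engrave S258 F2536: (21.91,106.51) → (126.10,106.51) → (126.10,80.76) → (21.91,80.76) → (21.91,106.51) (closed)

[3] `<circle>` circle, #000000→engrave S258 F2536: (222.74,63.89) → (216.90,77.98) → (202.81,83.82) → (188.72,77.98) → (182.88,63.89) → (188.72,49.80) → (202.81,43.96) → (216.90,49.80) → (222.74,63.89) (closed)

[4] `<path>` rectangle, #000000→engrave S258 F2536: (123.73,73.66) → (180.61,73.66) → (180.61,40.33) → (123.73,40.33) → (123.73,73.66) (closed)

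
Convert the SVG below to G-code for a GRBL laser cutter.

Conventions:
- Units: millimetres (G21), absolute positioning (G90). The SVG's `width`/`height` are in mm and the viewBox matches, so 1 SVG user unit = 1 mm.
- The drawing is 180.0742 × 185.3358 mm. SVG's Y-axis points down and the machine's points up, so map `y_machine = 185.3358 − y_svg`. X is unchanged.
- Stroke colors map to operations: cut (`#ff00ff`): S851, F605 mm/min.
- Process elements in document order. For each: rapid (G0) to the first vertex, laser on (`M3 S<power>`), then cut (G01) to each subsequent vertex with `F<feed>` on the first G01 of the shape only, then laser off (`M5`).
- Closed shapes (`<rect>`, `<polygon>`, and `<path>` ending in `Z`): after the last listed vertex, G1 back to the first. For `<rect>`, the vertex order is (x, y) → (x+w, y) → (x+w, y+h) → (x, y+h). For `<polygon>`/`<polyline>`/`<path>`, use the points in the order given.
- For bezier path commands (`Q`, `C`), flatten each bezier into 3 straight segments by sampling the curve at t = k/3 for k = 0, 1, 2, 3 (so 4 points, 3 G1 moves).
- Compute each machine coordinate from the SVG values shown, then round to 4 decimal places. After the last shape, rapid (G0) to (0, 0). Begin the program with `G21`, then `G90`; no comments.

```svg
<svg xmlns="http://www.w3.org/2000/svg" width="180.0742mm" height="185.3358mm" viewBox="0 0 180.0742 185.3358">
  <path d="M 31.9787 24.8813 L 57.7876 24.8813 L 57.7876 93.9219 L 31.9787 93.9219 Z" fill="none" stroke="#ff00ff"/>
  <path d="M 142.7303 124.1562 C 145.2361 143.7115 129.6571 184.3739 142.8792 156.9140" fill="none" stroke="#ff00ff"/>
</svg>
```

G21
G90
G0 X31.9787 Y160.4545
M3 S851
G01 X57.7876 Y160.4545 F605
G01 X57.7876 Y91.4139
G01 X31.9787 Y91.4139
G01 X31.9787 Y160.4545
M5
G0 X142.7303 Y61.1796
M3 S851
G01 X140.9443 Y37.8934 F605
G01 X137.5210 Y20.3645
G01 X142.8792 Y28.4218
M5
G0 X0.0000 Y0.0000

viewBox `0 0 180.0742 185.3358` with mm width/height → 1 unit = 1 mm. Flip: y_m = 185.3358 − y_svg.

**Shape 1** — `<path>` rectangle, stroke `#ff00ff` → cut (S851, F605). Machine vertices: (31.9787,160.4545) → (57.7876,160.4545) → (57.7876,91.4139) → (31.9787,91.4139) → (31.9787,160.4545). Closed: final G1 returns to the first vertex.

**Shape 2** — `<path>` cubic bezier, stroke `#ff00ff` → cut (S851, F605). Control points (SVG): P0=(142.7303,124.1562), P1=(145.2361,143.7115), P2=(129.6571,184.3739), P3=(142.8792,156.9140); sampled at t=k/3. Machine vertices: (142.7303,61.1796) → (140.9443,37.8934) → (137.5210,20.3645) → (142.8792,28.4218). Open path.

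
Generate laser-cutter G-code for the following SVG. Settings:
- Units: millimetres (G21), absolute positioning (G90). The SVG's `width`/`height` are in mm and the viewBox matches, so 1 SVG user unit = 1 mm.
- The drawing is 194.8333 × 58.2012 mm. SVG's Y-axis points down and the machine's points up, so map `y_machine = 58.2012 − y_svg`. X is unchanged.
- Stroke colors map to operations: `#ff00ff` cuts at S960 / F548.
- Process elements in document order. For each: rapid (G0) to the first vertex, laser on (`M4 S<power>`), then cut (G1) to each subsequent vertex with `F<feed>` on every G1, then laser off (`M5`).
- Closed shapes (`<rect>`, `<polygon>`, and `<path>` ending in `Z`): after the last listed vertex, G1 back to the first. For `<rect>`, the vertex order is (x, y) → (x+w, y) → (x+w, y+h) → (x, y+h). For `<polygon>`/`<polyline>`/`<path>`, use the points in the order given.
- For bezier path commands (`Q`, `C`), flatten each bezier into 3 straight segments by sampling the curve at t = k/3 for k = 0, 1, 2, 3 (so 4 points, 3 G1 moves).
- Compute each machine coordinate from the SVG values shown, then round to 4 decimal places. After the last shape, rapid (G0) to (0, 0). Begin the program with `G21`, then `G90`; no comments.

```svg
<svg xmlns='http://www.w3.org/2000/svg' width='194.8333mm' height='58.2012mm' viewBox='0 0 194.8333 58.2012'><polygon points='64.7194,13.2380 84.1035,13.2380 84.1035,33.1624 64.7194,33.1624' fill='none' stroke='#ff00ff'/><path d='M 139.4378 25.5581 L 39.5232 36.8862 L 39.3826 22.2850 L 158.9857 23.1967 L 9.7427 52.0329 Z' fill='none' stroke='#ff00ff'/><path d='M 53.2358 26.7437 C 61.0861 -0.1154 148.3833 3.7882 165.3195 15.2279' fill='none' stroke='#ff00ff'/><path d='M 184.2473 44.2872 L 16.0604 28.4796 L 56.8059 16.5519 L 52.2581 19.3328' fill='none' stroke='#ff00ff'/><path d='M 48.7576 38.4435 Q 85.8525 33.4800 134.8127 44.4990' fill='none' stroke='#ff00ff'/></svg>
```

1 u = 1 mm; y_m = 58.2012 − y.

[1] `<polygon>` rectangle, #ff00ff→cut S960 F548: (64.7194,44.9632) → (84.1035,44.9632) → (84.1035,25.0388) → (64.7194,25.0388) → (64.7194,44.9632) (closed)

[2] `<path>` closed polygon, #ff00ff→cut S960 F548: (139.4378,32.6431) → (39.5232,21.3150) → (39.3826,35.9162) → (158.9857,35.0045) → (9.7427,6.1683) → (139.4378,32.6431) (closed)

[3] `<path>` cubic bezier, #ff00ff→cut S960 F548: (53.2358,31.4575) → (82.0200,48.9226) → (130.4781,51.0407) → (165.3195,42.9733)

[4] `<path>` open polyline, #ff00ff→cut S960 F548: (184.2473,13.9140) → (16.0604,29.7216) → (56.8059,41.6493) → (52.2581,38.8684)

[5] `<path>` quadratic bezier, #ff00ff→cut S960 F548: (48.7576,19.7577) → (74.8059,21.2909) → (103.4909,19.2724) → (134.8127,13.7022)

G21
G90
G0 X64.7194 Y44.9632
M4 S960
G1 X84.1035 Y44.9632 F548
G1 X84.1035 Y25.0388 F548
G1 X64.7194 Y25.0388 F548
G1 X64.7194 Y44.9632 F548
M5
G0 X139.4378 Y32.6431
M4 S960
G1 X39.5232 Y21.3150 F548
G1 X39.3826 Y35.9162 F548
G1 X158.9857 Y35.0045 F548
G1 X9.7427 Y6.1683 F548
G1 X139.4378 Y32.6431 F548
M5
G0 X53.2358 Y31.4575
M4 S960
G1 X82.0200 Y48.9226 F548
G1 X130.4781 Y51.0407 F548
G1 X165.3195 Y42.9733 F548
M5
G0 X184.2473 Y13.9140
M4 S960
G1 X16.0604 Y29.7216 F548
G1 X56.8059 Y41.6493 F548
G1 X52.2581 Y38.8684 F548
M5
G0 X48.7576 Y19.7577
M4 S960
G1 X74.8059 Y21.2909 F548
G1 X103.4909 Y19.2724 F548
G1 X134.8127 Y13.7022 F548
M5
G0 X0.0000 Y0.0000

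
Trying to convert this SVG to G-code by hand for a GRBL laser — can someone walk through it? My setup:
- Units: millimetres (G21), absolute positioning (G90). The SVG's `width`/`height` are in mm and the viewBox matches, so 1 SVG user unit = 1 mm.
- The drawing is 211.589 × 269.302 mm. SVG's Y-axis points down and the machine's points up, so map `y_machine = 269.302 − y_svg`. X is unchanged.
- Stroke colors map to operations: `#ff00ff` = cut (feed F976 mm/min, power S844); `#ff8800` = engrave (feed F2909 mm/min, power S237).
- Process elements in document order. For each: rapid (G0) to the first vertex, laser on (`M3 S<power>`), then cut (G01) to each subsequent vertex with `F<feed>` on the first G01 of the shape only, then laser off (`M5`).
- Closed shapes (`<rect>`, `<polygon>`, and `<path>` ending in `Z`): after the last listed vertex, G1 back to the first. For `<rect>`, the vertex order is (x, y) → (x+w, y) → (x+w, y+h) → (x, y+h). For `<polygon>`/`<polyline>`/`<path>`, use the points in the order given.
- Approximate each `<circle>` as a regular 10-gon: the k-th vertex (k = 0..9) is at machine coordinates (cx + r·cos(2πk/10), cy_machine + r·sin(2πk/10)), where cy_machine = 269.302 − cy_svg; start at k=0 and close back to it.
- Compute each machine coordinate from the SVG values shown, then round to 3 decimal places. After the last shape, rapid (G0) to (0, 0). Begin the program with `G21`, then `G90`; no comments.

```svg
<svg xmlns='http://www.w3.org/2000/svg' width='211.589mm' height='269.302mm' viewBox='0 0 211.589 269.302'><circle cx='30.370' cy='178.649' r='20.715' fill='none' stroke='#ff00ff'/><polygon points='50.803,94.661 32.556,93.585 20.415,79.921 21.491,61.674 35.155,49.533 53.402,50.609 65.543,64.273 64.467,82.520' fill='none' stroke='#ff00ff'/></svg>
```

G21
G90
G0 X51.085 Y90.653
M3 S844
G01 X47.129 Y102.829 F976
G01 X36.771 Y110.354
G01 X23.969 Y110.354
G01 X13.611 Y102.829
G01 X9.655 Y90.653
G01 X13.611 Y78.477
G01 X23.969 Y70.952
G01 X36.771 Y70.952
G01 X47.129 Y78.477
G01 X51.085 Y90.653
M5
G0 X50.803 Y174.641
M3 S844
G01 X32.556 Y175.717 F976
G01 X20.415 Y189.381
G01 X21.491 Y207.628
G01 X35.155 Y219.769
G01 X53.402 Y218.693
G01 X65.543 Y205.029
G01 X64.467 Y186.782
G01 X50.803 Y174.641
M5
G0 X0.000 Y0.000

viewBox `0 0 211.589 269.302` with mm width/height → 1 unit = 1 mm. Flip: y_m = 269.302 − y_svg.

**Shape 1** — `<circle>` circle, stroke `#ff00ff` → cut (S844, F976). Machine vertices: (51.085,90.653) → (47.129,102.829) → (36.771,110.354) → (23.969,110.354) → (13.611,102.829) → (9.655,90.653) → (13.611,78.477) → (23.969,70.952) → (36.771,70.952) → (47.129,78.477) → (51.085,90.653). Closed: final G1 returns to the first vertex.

**Shape 2** — `<polygon>` regular polygon, stroke `#ff00ff` → cut (S844, F976). Machine vertices: (50.803,174.641) → (32.556,175.717) → (20.415,189.381) → (21.491,207.628) → (35.155,219.769) → (53.402,218.693) → (65.543,205.029) → (64.467,186.782) → (50.803,174.641). Closed: final G1 returns to the first vertex.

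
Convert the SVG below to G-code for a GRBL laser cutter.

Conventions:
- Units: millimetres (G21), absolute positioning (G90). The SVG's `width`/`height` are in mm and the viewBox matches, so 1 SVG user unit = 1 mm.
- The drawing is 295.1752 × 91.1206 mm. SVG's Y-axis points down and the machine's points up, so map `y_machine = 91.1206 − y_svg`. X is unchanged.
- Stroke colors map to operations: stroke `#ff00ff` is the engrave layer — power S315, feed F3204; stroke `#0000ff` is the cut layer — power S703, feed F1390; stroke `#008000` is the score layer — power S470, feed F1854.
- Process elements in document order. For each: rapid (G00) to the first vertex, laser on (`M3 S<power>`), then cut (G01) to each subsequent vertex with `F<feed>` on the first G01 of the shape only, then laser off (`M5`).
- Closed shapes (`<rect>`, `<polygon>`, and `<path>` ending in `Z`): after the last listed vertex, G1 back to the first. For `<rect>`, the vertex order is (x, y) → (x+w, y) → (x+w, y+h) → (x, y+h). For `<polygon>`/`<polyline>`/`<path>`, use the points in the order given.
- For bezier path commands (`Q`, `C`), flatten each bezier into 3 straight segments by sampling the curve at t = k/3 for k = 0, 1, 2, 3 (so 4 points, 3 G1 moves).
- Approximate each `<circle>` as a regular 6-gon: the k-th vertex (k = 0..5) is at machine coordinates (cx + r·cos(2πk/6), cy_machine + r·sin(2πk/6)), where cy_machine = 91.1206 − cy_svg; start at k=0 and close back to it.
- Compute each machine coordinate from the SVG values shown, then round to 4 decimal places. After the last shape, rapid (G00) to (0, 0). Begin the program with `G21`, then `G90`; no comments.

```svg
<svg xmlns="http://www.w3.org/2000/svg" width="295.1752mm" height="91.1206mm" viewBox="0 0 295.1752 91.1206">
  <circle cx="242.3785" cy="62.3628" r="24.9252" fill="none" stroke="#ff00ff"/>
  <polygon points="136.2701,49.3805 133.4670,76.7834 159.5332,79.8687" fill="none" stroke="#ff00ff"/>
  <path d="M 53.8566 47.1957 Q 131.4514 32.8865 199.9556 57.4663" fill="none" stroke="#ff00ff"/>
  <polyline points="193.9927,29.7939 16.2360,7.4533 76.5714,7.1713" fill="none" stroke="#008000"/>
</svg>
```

1 u = 1 mm; y_m = 91.1206 − y.

[1] `<circle>` circle, #ff00ff→engrave S315 F3204: (267.3037,28.7578) → (254.8411,50.3437) → (229.9159,50.3437) → (217.4533,28.7578) → (229.9159,7.1719) → (254.8411,7.1719) → (267.3037,28.7578) (closed)

[2] `<polygon>` closed polygon, #ff00ff→engrave S315 F3204: (136.2701,41.7401) → (133.4670,14.3372) → (159.5332,11.2519) → (136.2701,41.7401) (closed)

[3] `<path>` quadratic bezier, #ff00ff→engrave S315 F3204: (53.8566,43.9249) → (104.5764,49.1434) → (153.2761,45.7198) → (199.9556,33.6543)

[4] `<polyline>` open polyline, #008000→score S470 F1854: (193.9927,61.3267) → (16.2360,83.6673) → (76.5714,83.9493)

G21
G90
G00 X267.3037 Y28.7578
M3 S315
G01 X254.8411 Y50.3437 F3204
G01 X229.9159 Y50.3437
G01 X217.4533 Y28.7578
G01 X229.9159 Y7.1719
G01 X254.8411 Y7.1719
G01 X267.3037 Y28.7578
M5
G00 X136.2701 Y41.7401
M3 S315
G01 X133.4670 Y14.3372 F3204
G01 X159.5332 Y11.2519
G01 X136.2701 Y41.7401
M5
G00 X53.8566 Y43.9249
M3 S315
G01 X104.5764 Y49.1434 F3204
G01 X153.2761 Y45.7198
G01 X199.9556 Y33.6543
M5
G00 X193.9927 Y61.3267
M3 S470
G01 X16.2360 Y83.6673 F1854
G01 X76.5714 Y83.9493
M5
G00 X0.0000 Y0.0000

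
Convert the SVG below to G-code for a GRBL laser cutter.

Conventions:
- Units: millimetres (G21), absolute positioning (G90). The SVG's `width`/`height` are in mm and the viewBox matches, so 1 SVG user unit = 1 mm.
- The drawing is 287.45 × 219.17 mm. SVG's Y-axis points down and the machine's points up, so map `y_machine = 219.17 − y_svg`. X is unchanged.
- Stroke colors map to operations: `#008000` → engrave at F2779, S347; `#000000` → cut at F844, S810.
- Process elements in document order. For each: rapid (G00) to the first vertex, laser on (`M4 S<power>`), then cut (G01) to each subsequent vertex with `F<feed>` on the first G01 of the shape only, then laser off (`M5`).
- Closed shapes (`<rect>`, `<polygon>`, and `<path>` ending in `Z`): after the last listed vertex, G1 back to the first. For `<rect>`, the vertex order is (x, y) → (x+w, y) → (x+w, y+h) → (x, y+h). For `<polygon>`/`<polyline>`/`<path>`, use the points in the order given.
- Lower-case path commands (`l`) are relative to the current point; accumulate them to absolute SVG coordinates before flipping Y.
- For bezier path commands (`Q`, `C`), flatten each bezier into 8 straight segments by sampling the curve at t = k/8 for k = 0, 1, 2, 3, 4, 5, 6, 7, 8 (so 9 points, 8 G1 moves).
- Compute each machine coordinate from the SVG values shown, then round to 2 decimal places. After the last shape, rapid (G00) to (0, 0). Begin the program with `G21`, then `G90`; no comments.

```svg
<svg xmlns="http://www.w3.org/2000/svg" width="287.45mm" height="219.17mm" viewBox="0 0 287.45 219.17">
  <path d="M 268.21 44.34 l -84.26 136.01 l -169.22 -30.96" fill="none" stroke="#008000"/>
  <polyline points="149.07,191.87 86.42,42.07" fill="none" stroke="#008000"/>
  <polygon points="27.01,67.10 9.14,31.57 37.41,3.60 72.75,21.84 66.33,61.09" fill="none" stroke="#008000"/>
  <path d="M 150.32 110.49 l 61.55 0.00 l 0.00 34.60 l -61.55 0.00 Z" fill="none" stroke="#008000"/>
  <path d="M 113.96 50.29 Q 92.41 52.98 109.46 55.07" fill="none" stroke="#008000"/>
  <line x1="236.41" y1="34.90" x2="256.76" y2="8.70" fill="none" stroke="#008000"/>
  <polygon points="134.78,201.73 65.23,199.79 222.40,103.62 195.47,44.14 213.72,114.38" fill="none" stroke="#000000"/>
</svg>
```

G21
G90
G00 X268.21 Y174.83
M4 S347
G01 X183.95 Y38.82 F2779
G01 X14.73 Y69.78
M5
G00 X149.07 Y27.30
M4 S347
G01 X86.42 Y177.10 F2779
M5
G00 X27.01 Y152.07
M4 S347
G01 X9.14 Y187.60 F2779
G01 X37.41 Y215.57
G01 X72.75 Y197.33
G01 X66.33 Y158.08
G01 X27.01 Y152.07
M5
G00 X150.32 Y108.68
M4 S347
G01 X211.87 Y108.68 F2779
G01 X211.87 Y74.08
G01 X150.32 Y74.08
G01 X150.32 Y108.68
M5
G00 X113.96 Y168.88
M4 S347
G01 X109.18 Y168.22 F2779
G01 X105.60 Y167.57
G01 X103.23 Y166.95
G01 X102.06 Y166.34
G01 X102.10 Y165.75
G01 X103.35 Y165.18
G01 X105.80 Y164.63
G01 X109.46 Y164.10
M5
G00 X236.41 Y184.27
M4 S347
G01 X256.76 Y210.47 F2779
M5
G00 X134.78 Y17.44
M4 S810
G01 X65.23 Y19.38 F844
G01 X222.40 Y115.55
G01 X195.47 Y175.03
G01 X213.72 Y104.79
G01 X134.78 Y17.44
M5
G00 X0.00 Y0.00

viewBox `0 0 287.45 219.17` with mm width/height → 1 unit = 1 mm. Flip: y_m = 219.17 − y_svg.

**Shape 1** — `<path>` open polyline, stroke `#008000` → engrave (S347, F2779). Machine vertices: (268.21,174.83) → (183.95,38.82) → (14.73,69.78). Open path.

**Shape 2** — `<polyline>` line segment, stroke `#008000` → engrave (S347, F2779). Machine vertices: (149.07,27.30) → (86.42,177.10). Open path.

**Shape 3** — `<polygon>` regular polygon, stroke `#008000` → engrave (S347, F2779). Machine vertices: (27.01,152.07) → (9.14,187.60) → (37.41,215.57) → (72.75,197.33) → (66.33,158.08) → (27.01,152.07). Closed: final G1 returns to the first vertex.

**Shape 4** — `<path>` rectangle, stroke `#008000` → engrave (S347, F2779). Machine vertices: (150.32,108.68) → (211.87,108.68) → (211.87,74.08) → (150.32,74.08) → (150.32,108.68). Closed: final G1 returns to the first vertex.

**Shape 5** — `<path>` quadratic bezier, stroke `#008000` → engrave (S347, F2779). Control points (SVG): P0=(113.96,50.29), P1=(92.41,52.98), P2=(109.46,55.07); sampled at t=k/8. Machine vertices: (113.96,168.88) → (109.18,168.22) → (105.60,167.57) → (103.23,166.95) → (102.06,166.34) → (102.10,165.75) → (103.35,165.18) → (105.80,164.63) → (109.46,164.10). Open path.

**Shape 6** — `<line>` line segment, stroke `#008000` → engrave (S347, F2779). Machine vertices: (236.41,184.27) → (256.76,210.47). Open path.

**Shape 7** — `<polygon>` closed polygon, stroke `#000000` → cut (S810, F844). Machine vertices: (134.78,17.44) → (65.23,19.38) → (222.40,115.55) → (195.47,175.03) → (213.72,104.79) → (134.78,17.44). Closed: final G1 returns to the first vertex.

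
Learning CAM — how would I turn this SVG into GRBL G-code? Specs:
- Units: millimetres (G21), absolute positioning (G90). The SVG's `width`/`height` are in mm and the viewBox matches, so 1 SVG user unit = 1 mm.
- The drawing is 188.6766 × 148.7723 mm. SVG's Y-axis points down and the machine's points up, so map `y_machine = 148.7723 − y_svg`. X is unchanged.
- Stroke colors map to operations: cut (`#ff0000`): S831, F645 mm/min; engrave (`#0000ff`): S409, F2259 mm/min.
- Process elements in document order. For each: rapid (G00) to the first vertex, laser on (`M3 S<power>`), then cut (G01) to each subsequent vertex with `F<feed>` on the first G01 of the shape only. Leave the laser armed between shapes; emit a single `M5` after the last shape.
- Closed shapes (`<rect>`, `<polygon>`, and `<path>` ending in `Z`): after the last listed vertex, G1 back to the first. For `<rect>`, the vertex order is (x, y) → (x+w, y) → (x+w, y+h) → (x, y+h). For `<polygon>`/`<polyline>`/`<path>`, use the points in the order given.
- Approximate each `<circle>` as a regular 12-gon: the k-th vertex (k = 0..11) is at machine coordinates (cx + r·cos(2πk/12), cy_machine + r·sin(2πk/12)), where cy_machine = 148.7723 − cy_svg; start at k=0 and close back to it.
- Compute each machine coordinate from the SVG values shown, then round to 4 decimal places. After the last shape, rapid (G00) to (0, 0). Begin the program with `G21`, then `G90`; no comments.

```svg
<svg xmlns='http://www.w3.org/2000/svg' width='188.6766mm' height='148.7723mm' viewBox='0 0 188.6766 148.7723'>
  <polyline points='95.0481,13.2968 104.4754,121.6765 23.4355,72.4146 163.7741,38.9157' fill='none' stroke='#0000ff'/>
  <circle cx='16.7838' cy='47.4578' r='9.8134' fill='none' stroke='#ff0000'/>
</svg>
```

Since the viewBox matches the mm dimensions, user units are millimetres directly. The only transform is the Y-flip y_m = 148.7723 − y_svg.

Shape 1 is a open polyline drawn with `<polyline>`. Its stroke #0000ff means engrave at S409, F2259. After flipping Y the toolpath is (95.0481,135.4755) → (104.4754,27.0958) → (23.4355,76.3577) → (163.7741,109.8566).

Shape 2 is a circle drawn with `<circle>`. Its stroke #ff0000 means cut at S831, F645. After flipping Y the toolpath is (26.5972,101.3145) → (25.2825,106.2212) → (21.6905,109.8132) → (16.7838,111.1279) → (11.8771,109.8132) → (8.2851,106.2212) → (6.9704,101.3145) → (8.2851,96.4078) → (11.8771,92.8158) → (16.7838,91.5011) → (21.6905,92.8158) → (25.2825,96.4078) → (26.5972,101.3145), returning to the start.

G21
G90
G00 X95.0481 Y135.4755
M3 S409
G01 X104.4754 Y27.0958 F2259
G01 X23.4355 Y76.3577
G01 X163.7741 Y109.8566
G00 X26.5972 Y101.3145
M3 S831
G01 X25.2825 Y106.2212 F645
G01 X21.6905 Y109.8132
G01 X16.7838 Y111.1279
G01 X11.8771 Y109.8132
G01 X8.2851 Y106.2212
G01 X6.9704 Y101.3145
G01 X8.2851 Y96.4078
G01 X11.8771 Y92.8158
G01 X16.7838 Y91.5011
G01 X21.6905 Y92.8158
G01 X25.2825 Y96.4078
G01 X26.5972 Y101.3145
M5
G00 X0.0000 Y0.0000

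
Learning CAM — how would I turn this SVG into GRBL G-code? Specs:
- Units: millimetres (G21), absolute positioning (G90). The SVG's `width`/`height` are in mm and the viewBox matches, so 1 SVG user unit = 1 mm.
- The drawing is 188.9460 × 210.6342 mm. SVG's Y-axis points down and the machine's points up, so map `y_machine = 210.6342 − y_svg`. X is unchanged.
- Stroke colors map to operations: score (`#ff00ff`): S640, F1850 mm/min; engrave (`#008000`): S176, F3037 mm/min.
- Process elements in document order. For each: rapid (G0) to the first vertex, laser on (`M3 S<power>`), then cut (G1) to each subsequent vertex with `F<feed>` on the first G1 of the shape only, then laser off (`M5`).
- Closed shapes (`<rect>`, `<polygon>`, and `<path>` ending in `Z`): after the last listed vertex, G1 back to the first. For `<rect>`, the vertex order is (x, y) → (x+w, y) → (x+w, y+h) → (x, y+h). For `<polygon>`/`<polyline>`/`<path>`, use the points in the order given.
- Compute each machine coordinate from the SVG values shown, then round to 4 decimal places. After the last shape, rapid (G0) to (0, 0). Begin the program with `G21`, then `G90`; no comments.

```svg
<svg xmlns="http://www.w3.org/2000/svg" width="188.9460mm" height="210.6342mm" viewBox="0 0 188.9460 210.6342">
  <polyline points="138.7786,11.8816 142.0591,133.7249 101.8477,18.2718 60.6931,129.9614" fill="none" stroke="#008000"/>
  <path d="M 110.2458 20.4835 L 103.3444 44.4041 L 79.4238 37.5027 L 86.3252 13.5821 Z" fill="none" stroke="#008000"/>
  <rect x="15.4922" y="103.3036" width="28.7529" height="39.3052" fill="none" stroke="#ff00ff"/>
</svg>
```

G21
G90
G0 X138.7786 Y198.7526
M3 S176
G1 X142.0591 Y76.9093 F3037
G1 X101.8477 Y192.3624
G1 X60.6931 Y80.6728
M5
G0 X110.2458 Y190.1507
M3 S176
G1 X103.3444 Y166.2301 F3037
G1 X79.4238 Y173.1315
G1 X86.3252 Y197.0521
G1 X110.2458 Y190.1507
M5
G0 X15.4922 Y107.3306
M3 S640
G1 X44.2451 Y107.3306 F1850
G1 X44.2451 Y68.0254
G1 X15.4922 Y68.0254
G1 X15.4922 Y107.3306
M5
G0 X0.0000 Y0.0000

Since the viewBox matches the mm dimensions, user units are millimetres directly. The only transform is the Y-flip y_m = 210.6342 − y_svg.

Shape 1 is a open polyline drawn with `<polyline>`. Its stroke #008000 means engrave at S176, F3037. After flipping Y the toolpath is (138.7786,198.7526) → (142.0591,76.9093) → (101.8477,192.3624) → (60.6931,80.6728).

Shape 2 is a regular polygon drawn with `<path>`. Its stroke #008000 means engrave at S176, F3037. After flipping Y the toolpath is (110.2458,190.1507) → (103.3444,166.2301) → (79.4238,173.1315) → (86.3252,197.0521) → (110.2458,190.1507), returning to the start.

Shape 3 is a rectangle drawn with `<rect>`. Its stroke #ff00ff means score at S640, F1850. After flipping Y the toolpath is (15.4922,107.3306) → (44.2451,107.3306) → (44.2451,68.0254) → (15.4922,68.0254) → (15.4922,107.3306), returning to the start.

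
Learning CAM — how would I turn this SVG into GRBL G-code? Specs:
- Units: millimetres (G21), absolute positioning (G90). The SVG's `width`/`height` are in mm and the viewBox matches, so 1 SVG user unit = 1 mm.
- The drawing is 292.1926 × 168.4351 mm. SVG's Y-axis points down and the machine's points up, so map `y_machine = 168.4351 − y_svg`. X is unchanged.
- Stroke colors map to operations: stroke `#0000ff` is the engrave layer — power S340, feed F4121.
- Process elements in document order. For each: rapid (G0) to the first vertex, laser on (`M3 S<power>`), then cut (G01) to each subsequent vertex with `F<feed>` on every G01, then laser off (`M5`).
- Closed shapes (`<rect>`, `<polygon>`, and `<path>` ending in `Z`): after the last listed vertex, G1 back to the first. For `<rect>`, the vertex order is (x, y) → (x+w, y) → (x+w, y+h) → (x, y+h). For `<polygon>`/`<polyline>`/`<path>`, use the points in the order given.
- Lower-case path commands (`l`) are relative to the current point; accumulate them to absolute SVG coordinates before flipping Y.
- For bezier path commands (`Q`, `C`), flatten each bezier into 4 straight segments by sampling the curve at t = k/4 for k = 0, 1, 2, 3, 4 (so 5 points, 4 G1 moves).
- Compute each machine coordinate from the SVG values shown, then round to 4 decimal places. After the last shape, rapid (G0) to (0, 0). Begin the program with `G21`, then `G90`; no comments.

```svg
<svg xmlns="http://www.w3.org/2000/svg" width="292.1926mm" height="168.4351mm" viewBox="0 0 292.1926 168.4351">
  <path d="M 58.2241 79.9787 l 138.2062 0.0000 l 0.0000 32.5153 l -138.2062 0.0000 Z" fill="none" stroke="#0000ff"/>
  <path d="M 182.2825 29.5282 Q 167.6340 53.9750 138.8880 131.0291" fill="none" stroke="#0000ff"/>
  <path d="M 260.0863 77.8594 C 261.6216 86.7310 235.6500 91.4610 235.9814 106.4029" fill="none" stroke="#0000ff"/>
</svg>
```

G21
G90
G0 X58.2241 Y88.4564
M3 S340
G01 X196.4303 Y88.4564 F4121
G01 X196.4303 Y55.9411 F4121
G01 X58.2241 Y55.9411 F4121
G01 X58.2241 Y88.4564 F4121
M5
G0 X182.2825 Y138.9069
M3 S340
G01 X174.0772 Y123.3955 F4121
G01 X164.1096 Y101.3083 F4121
G01 X152.3799 Y72.6451 F4121
G01 X138.8880 Y37.4060 F4121
M5
G0 X260.0863 Y90.5757
M3 S340
G01 X256.9210 Y84.4743 F4121
G01 X248.4853 Y78.5803 F4121
G01 X239.8239 Y71.5482 F4121
G01 X235.9814 Y62.0322 F4121
M5
G0 X0.0000 Y0.0000

viewBox `0 0 292.1926 168.4351` with mm width/height → 1 unit = 1 mm. Flip: y_m = 168.4351 − y_svg.

**Shape 1** — `<path>` rectangle, stroke `#0000ff` → engrave (S340, F4121). Machine vertices: (58.2241,88.4564) → (196.4303,88.4564) → (196.4303,55.9411) → (58.2241,55.9411) → (58.2241,88.4564). Closed: final G1 returns to the first vertex.

**Shape 2** — `<path>` quadratic bezier, stroke `#0000ff` → engrave (S340, F4121). Control points (SVG): P0=(182.2825,29.5282), P1=(167.6340,53.9750), P2=(138.8880,131.0291); sampled at t=k/4. Machine vertices: (182.2825,138.9069) → (174.0772,123.3955) → (164.1096,101.3083) → (152.3799,72.6451) → (138.8880,37.4060). Open path.

**Shape 3** — `<path>` cubic bezier, stroke `#0000ff` → engrave (S340, F4121). Control points (SVG): P0=(260.0863,77.8594), P1=(261.6216,86.7310), P2=(235.6500,91.4610), P3=(235.9814,106.4029); sampled at t=k/4. Machine vertices: (260.0863,90.5757) → (256.9210,84.4743) → (248.4853,78.5803) → (239.8239,71.5482) → (235.9814,62.0322). Open path.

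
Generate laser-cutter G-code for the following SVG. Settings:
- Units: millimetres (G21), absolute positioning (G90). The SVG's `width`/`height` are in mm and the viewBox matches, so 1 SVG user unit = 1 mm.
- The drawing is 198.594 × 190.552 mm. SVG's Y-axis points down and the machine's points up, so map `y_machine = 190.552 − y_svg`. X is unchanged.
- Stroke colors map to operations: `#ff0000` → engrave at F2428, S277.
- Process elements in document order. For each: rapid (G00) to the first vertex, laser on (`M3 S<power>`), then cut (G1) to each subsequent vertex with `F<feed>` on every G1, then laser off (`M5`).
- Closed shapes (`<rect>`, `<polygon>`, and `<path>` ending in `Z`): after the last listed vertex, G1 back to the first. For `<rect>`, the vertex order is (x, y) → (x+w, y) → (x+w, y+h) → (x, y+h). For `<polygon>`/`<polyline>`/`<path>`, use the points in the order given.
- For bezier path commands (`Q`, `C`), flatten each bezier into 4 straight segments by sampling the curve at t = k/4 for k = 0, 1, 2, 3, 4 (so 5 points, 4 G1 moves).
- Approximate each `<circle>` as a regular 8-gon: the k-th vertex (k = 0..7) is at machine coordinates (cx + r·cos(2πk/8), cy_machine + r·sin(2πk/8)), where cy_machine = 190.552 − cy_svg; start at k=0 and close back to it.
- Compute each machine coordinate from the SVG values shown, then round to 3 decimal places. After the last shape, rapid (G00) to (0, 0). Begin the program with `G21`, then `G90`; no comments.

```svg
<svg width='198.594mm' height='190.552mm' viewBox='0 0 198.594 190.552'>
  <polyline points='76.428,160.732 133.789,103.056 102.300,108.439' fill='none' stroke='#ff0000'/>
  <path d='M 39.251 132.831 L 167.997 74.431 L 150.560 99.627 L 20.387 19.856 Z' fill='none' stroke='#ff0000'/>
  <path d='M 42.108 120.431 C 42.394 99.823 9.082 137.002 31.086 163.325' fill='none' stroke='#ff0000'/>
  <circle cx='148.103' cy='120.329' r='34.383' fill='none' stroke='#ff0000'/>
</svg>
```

viewBox `0 0 198.594 190.552` with mm width/height → 1 unit = 1 mm. Flip: y_m = 190.552 − y_svg.

**Shape 1** — `<polyline>` open polyline, stroke `#ff0000` → engrave (S277, F2428). Machine vertices: (76.428,29.820) → (133.789,87.496) → (102.300,82.113). Open path.

**Shape 2** — `<path>` closed polygon, stroke `#ff0000` → engrave (S277, F2428). Machine vertices: (39.251,57.721) → (167.997,116.121) → (150.560,90.925) → (20.387,170.696) → (39.251,57.721). Closed: final G1 returns to the first vertex.

**Shape 3** — `<path>` cubic bezier, stroke `#ff0000` → engrave (S277, F2428). Control points (SVG): P0=(42.108,120.431), P1=(42.394,99.823), P2=(9.082,137.002), P3=(31.086,163.325); sampled at t=k/4. Machine vertices: (42.108,70.121) → (37.412,75.814) → (28.453,66.273) → (23.565,47.932) → (31.086,27.227). Open path.

**Shape 4** — `<circle>` circle, stroke `#ff0000` → engrave (S277, F2428). Machine vertices: (182.486,70.223) → (172.415,94.535) → (148.103,104.606) → (123.791,94.535) → (113.720,70.223) → (123.791,45.911) → (148.103,35.840) → (172.415,45.911) → (182.486,70.223). Closed: final G1 returns to the first vertex.

G21
G90
G00 X76.428 Y29.820
M3 S277
G1 X133.789 Y87.496 F2428
G1 X102.300 Y82.113 F2428
M5
G00 X39.251 Y57.721
M3 S277
G1 X167.997 Y116.121 F2428
G1 X150.560 Y90.925 F2428
G1 X20.387 Y170.696 F2428
G1 X39.251 Y57.721 F2428
M5
G00 X42.108 Y70.121
M3 S277
G1 X37.412 Y75.814 F2428
G1 X28.453 Y66.273 F2428
G1 X23.565 Y47.932 F2428
G1 X31.086 Y27.227 F2428
M5
G00 X182.486 Y70.223
M3 S277
G1 X172.415 Y94.535 F2428
G1 X148.103 Y104.606 F2428
G1 X123.791 Y94.535 F2428
G1 X113.720 Y70.223 F2428
G1 X123.791 Y45.911 F2428
G1 X148.103 Y35.840 F2428
G1 X172.415 Y45.911 F2428
G1 X182.486 Y70.223 F2428
M5
G00 X0.000 Y0.000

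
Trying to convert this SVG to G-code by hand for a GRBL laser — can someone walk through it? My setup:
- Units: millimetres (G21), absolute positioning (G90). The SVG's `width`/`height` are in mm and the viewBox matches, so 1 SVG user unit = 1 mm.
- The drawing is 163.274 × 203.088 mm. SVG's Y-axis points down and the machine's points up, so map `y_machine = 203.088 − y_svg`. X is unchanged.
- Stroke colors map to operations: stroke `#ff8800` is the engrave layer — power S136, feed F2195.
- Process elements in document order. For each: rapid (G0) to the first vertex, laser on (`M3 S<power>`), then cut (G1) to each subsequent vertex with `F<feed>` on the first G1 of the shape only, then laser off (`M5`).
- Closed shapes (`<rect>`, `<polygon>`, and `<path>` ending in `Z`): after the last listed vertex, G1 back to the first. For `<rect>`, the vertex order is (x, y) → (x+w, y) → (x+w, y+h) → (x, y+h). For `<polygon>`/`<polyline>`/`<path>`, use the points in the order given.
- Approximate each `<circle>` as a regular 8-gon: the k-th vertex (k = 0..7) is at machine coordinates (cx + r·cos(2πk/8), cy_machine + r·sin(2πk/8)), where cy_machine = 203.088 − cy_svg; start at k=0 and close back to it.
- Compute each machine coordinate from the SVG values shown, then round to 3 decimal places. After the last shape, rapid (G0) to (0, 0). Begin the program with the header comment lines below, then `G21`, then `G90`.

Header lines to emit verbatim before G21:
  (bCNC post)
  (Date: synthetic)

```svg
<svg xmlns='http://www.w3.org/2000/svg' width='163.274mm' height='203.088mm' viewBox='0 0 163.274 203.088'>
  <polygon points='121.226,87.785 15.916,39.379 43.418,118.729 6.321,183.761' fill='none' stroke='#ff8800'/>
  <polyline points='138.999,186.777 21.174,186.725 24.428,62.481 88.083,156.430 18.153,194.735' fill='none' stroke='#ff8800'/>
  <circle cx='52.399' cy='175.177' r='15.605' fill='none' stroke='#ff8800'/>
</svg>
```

viewBox `0 0 163.274 203.088` with mm width/height → 1 unit = 1 mm. Flip: y_m = 203.088 − y_svg.

**Shape 1** — `<polygon>` closed polygon, stroke `#ff8800` → engrave (S136, F2195). Machine vertices: (121.226,115.303) → (15.916,163.709) → (43.418,84.359) → (6.321,19.327) → (121.226,115.303). Closed: final G1 returns to the first vertex.

**Shape 2** — `<polyline>` open polyline, stroke `#ff8800` → engrave (S136, F2195). Machine vertices: (138.999,16.311) → (21.174,16.363) → (24.428,140.607) → (88.083,46.658) → (18.153,8.353). Open path.

**Shape 3** — `<circle>` circle, stroke `#ff8800` → engrave (S136, F2195). Machine vertices: (68.004,27.911) → (63.433,38.945) → (52.399,43.516) → (41.365,38.945) → (36.794,27.911) → (41.365,16.877) → (52.399,12.306) → (63.433,16.877) → (68.004,27.911). Closed: final G1 returns to the first vertex.

(bCNC post)
(Date: synthetic)
G21
G90
G0 X121.226 Y115.303
M3 S136
G1 X15.916 Y163.709 F2195
G1 X43.418 Y84.359
G1 X6.321 Y19.327
G1 X121.226 Y115.303
M5
G0 X138.999 Y16.311
M3 S136
G1 X21.174 Y16.363 F2195
G1 X24.428 Y140.607
G1 X88.083 Y46.658
G1 X18.153 Y8.353
M5
G0 X68.004 Y27.911
M3 S136
G1 X63.433 Y38.945 F2195
G1 X52.399 Y43.516
G1 X41.365 Y38.945
G1 X36.794 Y27.911
G1 X41.365 Y16.877
G1 X52.399 Y12.306
G1 X63.433 Y16.877
G1 X68.004 Y27.911
M5
G0 X0.000 Y0.000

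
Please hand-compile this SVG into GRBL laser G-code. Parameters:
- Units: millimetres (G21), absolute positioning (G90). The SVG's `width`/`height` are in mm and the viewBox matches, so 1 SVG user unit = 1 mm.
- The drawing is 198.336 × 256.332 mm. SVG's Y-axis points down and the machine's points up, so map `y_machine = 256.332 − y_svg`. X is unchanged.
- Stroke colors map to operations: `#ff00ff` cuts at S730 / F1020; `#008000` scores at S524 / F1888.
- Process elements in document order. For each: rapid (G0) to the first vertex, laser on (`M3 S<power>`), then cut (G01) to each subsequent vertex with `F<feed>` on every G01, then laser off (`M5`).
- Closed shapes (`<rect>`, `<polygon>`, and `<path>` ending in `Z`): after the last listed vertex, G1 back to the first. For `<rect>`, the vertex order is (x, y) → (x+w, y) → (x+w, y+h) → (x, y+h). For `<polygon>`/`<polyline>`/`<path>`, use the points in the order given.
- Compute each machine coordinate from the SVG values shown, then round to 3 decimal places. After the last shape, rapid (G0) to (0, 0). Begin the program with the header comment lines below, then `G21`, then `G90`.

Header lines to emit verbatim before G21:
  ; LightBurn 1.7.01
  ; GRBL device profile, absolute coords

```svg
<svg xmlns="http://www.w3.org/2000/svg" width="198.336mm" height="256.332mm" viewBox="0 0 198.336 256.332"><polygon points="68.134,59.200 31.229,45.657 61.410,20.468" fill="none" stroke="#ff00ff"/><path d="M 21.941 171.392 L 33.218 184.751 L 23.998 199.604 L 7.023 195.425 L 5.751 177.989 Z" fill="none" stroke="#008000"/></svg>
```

Since the viewBox matches the mm dimensions, user units are millimetres directly. The only transform is the Y-flip y_m = 256.332 − y_svg.

Shape 1 is a regular polygon drawn with `<polygon>`. Its stroke #ff00ff means cut at S730, F1020. After flipping Y the toolpath is (68.134,197.132) → (31.229,210.675) → (61.410,235.864) → (68.134,197.132), returning to the start.

Shape 2 is a regular polygon drawn with `<path>`. Its stroke #008000 means score at S524, F1888. After flipping Y the toolpath is (21.941,84.940) → (33.218,71.581) → (23.998,56.728) → (7.023,60.907) → (5.751,78.343) → (21.941,84.940), returning to the start.

; LightBurn 1.7.01
; GRBL device profile, absolute coords
G21
G90
G0 X68.134 Y197.132
M3 S730
G01 X31.229 Y210.675 F1020
G01 X61.410 Y235.864 F1020
G01 X68.134 Y197.132 F1020
M5
G0 X21.941 Y84.940
M3 S524
G01 X33.218 Y71.581 F1888
G01 X23.998 Y56.728 F1888
G01 X7.023 Y60.907 F1888
G01 X5.751 Y78.343 F1888
G01 X21.941 Y84.940 F1888
M5
G0 X0.000 Y0.000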